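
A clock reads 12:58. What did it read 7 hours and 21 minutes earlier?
Starting time: 12:58 = 58 total minutes past 12:00
Subtracting: 7 hours and 21 minutes = 441 minutes
58 - 441 = -383 (negative, add 12 hours = 720) = 337 minutes
= 5 hours and 37 minutes past 12:00 = 5:37

Final answer: 5:37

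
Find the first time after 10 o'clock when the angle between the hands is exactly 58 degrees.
At t minutes past 10:00, the hour hand is at 30 x 10 + 0.5t degrees and the minute hand is at 6t degrees.
The smaller angle between them is 58 degrees when |30H - 5.5t| = 58 or |30H - 5.5t| = 302.
With H = 10, solve 30 x 10 - 5.5t = +/- target for each target:
  t = (30 x 10 - 58) / 5.5 = 44
  t = (30 x 10 + 58) / 5.5 = 65.09 (outside (0, 60))
  t = (30 x 10 - 302) / 5.5 = -0.36 (outside (0, 60))
  t = (30 x 10 + 302) / 5.5 = 109.45 (outside (0, 60))
Valid solutions in (0, 60): {44} minutes.
The first occurrence is t = 44 minutes.
The hands form a 58-degree angle at 44 minutes past 10:00.

Final answer: 44 minutes past 10:00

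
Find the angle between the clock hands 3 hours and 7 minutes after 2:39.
First find the time 3 hours and 7 minutes after 2:39.
Total minutes: 2 x 60 + 39 + 3 x 60 + 7 = 346.
346 mod 720 = 346 minutes = 5:46.
Now compute the angle at 5:46:
Hour hand: 5 x 30 + 46 x 0.5 = 173 degrees
Minute hand: 46 x 6 = 276 degrees
Difference: |173 - 276| = 103 degrees
The angle is 103 degrees

Final answer: 103 degrees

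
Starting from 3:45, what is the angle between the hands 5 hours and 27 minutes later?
First find the time 5 hours and 27 minutes after 3:45.
Total minutes: 3 x 60 + 45 + 5 x 60 + 27 = 552.
552 mod 720 = 552 minutes = 9:12.
Now compute the angle at 9:12:
Hour hand: 9 x 30 + 12 x 0.5 = 276 degrees
Minute hand: 12 x 6 = 72 degrees
Difference: |276 - 72| = 204 degrees
Smaller angle: 360 - 204 = 156 degrees

Final answer: 156 degrees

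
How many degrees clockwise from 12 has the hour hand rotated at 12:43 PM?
The hour hand moves 30 degrees per hour and 0.5 degrees per minute.
At 12:43: (0) x 30 + 43 x 0.5 = 0 + 21.5 = 21.5 degrees

Final answer: 21.5 degrees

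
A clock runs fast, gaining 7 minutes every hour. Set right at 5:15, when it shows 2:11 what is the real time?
For every 60 true minutes, the faulty clock advances 67 minutes, so 1 faulty-clock minute corresponds to 60/67 true minutes.
From 5:15 to 2:11 on the faulty dial is 536 minutes.
True elapsed: 536 x 60/67 = 480 minutes = 8 hours.
True time: 5:15 + 8 hours = 1:15.

Final answer: 1:15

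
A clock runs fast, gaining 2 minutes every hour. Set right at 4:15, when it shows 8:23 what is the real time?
For every 60 true minutes, the faulty clock advances 62 minutes, so 1 faulty-clock minute corresponds to 60/62 true minutes.
From 4:15 to 8:23 on the faulty dial is 248 minutes.
True elapsed: 248 x 60/62 = 240 minutes = 4 hours.
True time: 4:15 + 4 hours = 8:15.

Final answer: 8:15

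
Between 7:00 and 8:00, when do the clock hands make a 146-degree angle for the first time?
At t minutes past 7:00, the hour hand is at 30 x 7 + 0.5t degrees and the minute hand is at 6t degrees.
The smaller angle between them is 146 degrees when |30H - 5.5t| = 146 or |30H - 5.5t| = 214.
With H = 7, solve 30 x 7 - 5.5t = +/- target for each target:
  t = (30 x 7 - 146) / 5.5 = 11.64
  t = (30 x 7 + 146) / 5.5 = 64.73 (outside (0, 60))
  t = (30 x 7 - 214) / 5.5 = -0.73 (outside (0, 60))
  t = (30 x 7 + 214) / 5.5 = 77.09 (outside (0, 60))
Valid solutions in (0, 60): {11.64} minutes.
The first occurrence is t = 11.64 minutes.
The hands form a 146-degree angle at 11.64 minutes past 7:00.

Final answer: 11.64 minutes past 7:00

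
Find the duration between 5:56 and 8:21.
From 5:56 to 8:21:
(8 x 60 + 21) - (5 x 60 + 56) = 501 - 356 = 145 minutes
= 2 hours and 25 minutes

Final answer: 2 hours and 25 minutes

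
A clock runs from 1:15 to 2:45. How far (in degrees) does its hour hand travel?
The hour hand moves 0.5 degrees per minute.
Time elapsed: 2:45 - 1:15 = 90 minutes
Angular displacement: 90 x 0.5 = 45 degrees

Final answer: 45 degrees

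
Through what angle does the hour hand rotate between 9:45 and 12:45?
The hour hand moves 0.5 degrees per minute.
Time elapsed: 12:45 - 9:45 = 180 minutes
Angular displacement: 180 x 0.5 = 90 degrees

Final answer: 90 degrees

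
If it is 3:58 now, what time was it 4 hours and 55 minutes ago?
Starting time: 3:58 = 238 total minutes past 12:00
Subtracting: 4 hours and 55 minutes = 295 minutes
238 - 295 = -57 (negative, add 12 hours = 720) = 663 minutes
= 11 hours and 3 minutes past 12:00 = 11:03

Final answer: 11:03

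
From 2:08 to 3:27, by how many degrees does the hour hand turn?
The hour hand moves 0.5 degrees per minute.
Time elapsed: 3:27 - 2:08 = 79 minutes
Angular displacement: 79 x 0.5 = 39.5 degrees

Final answer: 39.5 degrees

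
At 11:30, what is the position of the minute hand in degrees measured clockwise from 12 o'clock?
The minute hand moves 6 degrees per minute.
At 11:30: 30 x 6 = 180 degrees

Final answer: 180 degrees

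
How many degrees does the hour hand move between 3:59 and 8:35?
The hour hand moves 0.5 degrees per minute.
Time elapsed: 8:35 - 3:59 = 276 minutes
Angular displacement: 276 x 0.5 = 138 degrees

Final answer: 138 degrees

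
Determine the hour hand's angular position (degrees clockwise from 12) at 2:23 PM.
The hour hand moves 30 degrees per hour and 0.5 degrees per minute.
At 2:23: (2) x 30 + 23 x 0.5 = 60 + 11.5 = 71.5 degrees

Final answer: 71.5 degrees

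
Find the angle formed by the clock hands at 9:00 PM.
Hour hand position: 9 x 30 + 0 x 0.5 = 270 degrees
Minute hand position: 0 x 6 = 0 degrees
Difference: |270 - 0| = 270 degrees
Since 270 > 180, the smaller angle is 360 - 270 = 90 degrees

Final answer: 90 degrees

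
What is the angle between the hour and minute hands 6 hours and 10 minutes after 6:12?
First find the time 6 hours and 10 minutes after 6:12.
Total minutes: 6 x 60 + 12 + 6 x 60 + 10 = 742.
742 mod 720 = 22 minutes = 12:22.
Now compute the angle at 12:22:
Hour hand: 0 x 30 + 22 x 0.5 = 11 degrees
Minute hand: 22 x 6 = 132 degrees
Difference: |11 - 132| = 121 degrees
The angle is 121 degrees

Final answer: 121 degrees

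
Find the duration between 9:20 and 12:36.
From 9:20 to 12:36:
(12 x 60 + 36) - (9 x 60 + 20) = 756 - 560 = 196 minutes
= 3 hours and 16 minutes

Final answer: 3 hours and 16 minutes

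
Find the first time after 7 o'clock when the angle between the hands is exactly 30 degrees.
At t minutes past 7:00, the hour hand is at 30 x 7 + 0.5t degrees and the minute hand is at 6t degrees.
The smaller angle between them is 30 degrees when |30H - 5.5t| = 30 or |30H - 5.5t| = 330.
With H = 7, solve 30 x 7 - 5.5t = +/- target for each target:
  t = (30 x 7 - 30) / 5.5 = 32.73
  t = (30 x 7 + 30) / 5.5 = 43.64
  t = (30 x 7 - 330) / 5.5 = -21.82 (outside (0, 60))
  t = (30 x 7 + 330) / 5.5 = 98.18 (outside (0, 60))
Valid solutions in (0, 60): {32.73, 43.64} minutes.
The first occurrence is t = 32.73 minutes.
The hands form a 30-degree angle at 32.73 minutes past 7:00.

Final answer: 32.73 minutes past 7:00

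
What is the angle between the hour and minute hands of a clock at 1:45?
Hour hand position: 1 x 30 + 45 x 0.5 = 52.5 degrees
Minute hand position: 45 x 6 = 270 degrees
Difference: |52.5 - 270| = 217.5 degrees
Since 217.5 > 180, the smaller angle is 360 - 217.5 = 142.5 degrees

Final answer: 142.5 degrees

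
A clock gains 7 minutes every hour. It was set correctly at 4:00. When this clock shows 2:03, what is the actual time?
For every 60 true minutes, the faulty clock advances 67 minutes, so 1 faulty-clock minute corresponds to 60/67 true minutes.
From 4:00 to 2:03 on the faulty dial is 603 minutes.
True elapsed: 603 x 60/67 = 540 minutes = 9 hours.
True time: 4:00 + 9 hours = 1:00.

Final answer: 1:00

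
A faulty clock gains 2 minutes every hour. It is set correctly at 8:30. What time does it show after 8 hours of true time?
For every 60 true minutes, the faulty clock advances 60 + 2 = 62 minutes.
True elapsed: 8 hours = 480 minutes.
Faulty clock advances: 480 x 62/60 = 496 minutes (drift: 16 minutes ahead).
Shown time: 8:30 + 496 minutes = 4:46.

Final answer: 4:46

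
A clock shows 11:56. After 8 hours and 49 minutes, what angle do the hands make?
First find the time 8 hours and 49 minutes after 11:56.
Total minutes: 11 x 60 + 56 + 8 x 60 + 49 = 1245.
1245 mod 720 = 525 minutes = 8:45.
Now compute the angle at 8:45:
Hour hand: 8 x 30 + 45 x 0.5 = 262.5 degrees
Minute hand: 45 x 6 = 270 degrees
Difference: |262.5 - 270| = 7.5 degrees
The angle is 7.5 degrees

Final answer: 7.5 degrees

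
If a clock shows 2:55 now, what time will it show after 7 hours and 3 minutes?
Starting time: 2:55
Adding 3 minutes to 55 minutes: 55 + 3 = 58 minutes
Adding 7 hours: 2 + 7 = 9
Final time: 9:58

Final answer: 9:58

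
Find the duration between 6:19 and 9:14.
From 6:19 to 9:14:
(9 x 60 + 14) - (6 x 60 + 19) = 554 - 379 = 175 minutes
= 2 hours and 55 minutes

Final answer: 2 hours and 55 minutes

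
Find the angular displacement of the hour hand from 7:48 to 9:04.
The hour hand moves 0.5 degrees per minute.
Time elapsed: 9:04 - 7:48 = 76 minutes
Angular displacement: 76 x 0.5 = 38 degrees

Final answer: 38 degrees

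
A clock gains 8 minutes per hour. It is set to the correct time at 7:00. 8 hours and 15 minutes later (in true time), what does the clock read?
For every 60 true minutes, the faulty clock advances 60 + 8 = 68 minutes.
True elapsed: 8 hours and 15 minutes = 495 minutes.
Faulty clock advances: 495 x 68/60 = 561 minutes (drift: 66 minutes ahead).
Shown time: 7:00 + 561 minutes = 4:21.

Final answer: 4:21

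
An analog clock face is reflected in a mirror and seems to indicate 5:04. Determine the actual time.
Reflection across the vertical (12-6) axis maps a hand at angle A degrees to (360 - A) degrees, which sends a reading of T minutes past 12:00 to (720 - T) minutes past 12:00.
Mirror reads 5:04 = 304 minutes past 12:00.
Actual time: (720 - 304) mod 720 = 416 minutes = 6:56.

Final answer: 6:56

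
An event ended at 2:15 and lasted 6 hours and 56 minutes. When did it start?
Starting time: 2:15 = 135 total minutes past 12:00
Subtracting: 6 hours and 56 minutes = 416 minutes
135 - 416 = -281 (negative, add 12 hours = 720) = 439 minutes
= 7 hours and 19 minutes past 12:00 = 7:19

Final answer: 7:19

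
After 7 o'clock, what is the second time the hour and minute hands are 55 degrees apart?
At t minutes past 7:00, the hour hand is at 30 x 7 + 0.5t degrees and the minute hand is at 6t degrees.
The smaller angle between them is 55 degrees when |30H - 5.5t| = 55 or |30H - 5.5t| = 305.
With H = 7, solve 30 x 7 - 5.5t = +/- target for each target:
  t = (30 x 7 - 55) / 5.5 = 28.18
  t = (30 x 7 + 55) / 5.5 = 48.18
  t = (30 x 7 - 305) / 5.5 = -17.27 (outside (0, 60))
  t = (30 x 7 + 305) / 5.5 = 93.64 (outside (0, 60))
Valid solutions in (0, 60): {28.18, 48.18} minutes.
The second occurrence is t = 48.18 minutes.
The hands form a 55-degree angle at 48.18 minutes past 7:00.

Final answer: 48.18 minutes past 7:00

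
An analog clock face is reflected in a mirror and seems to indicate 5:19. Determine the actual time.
Reflection across the vertical (12-6) axis maps a hand at angle A degrees to (360 - A) degrees, which sends a reading of T minutes past 12:00 to (720 - T) minutes past 12:00.
Mirror reads 5:19 = 319 minutes past 12:00.
Actual time: (720 - 319) mod 720 = 401 minutes = 6:41.

Final answer: 6:41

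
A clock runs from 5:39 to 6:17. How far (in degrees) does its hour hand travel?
The hour hand moves 0.5 degrees per minute.
Time elapsed: 6:17 - 5:39 = 38 minutes
Angular displacement: 38 x 0.5 = 19 degrees

Final answer: 19 degrees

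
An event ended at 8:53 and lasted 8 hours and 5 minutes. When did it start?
Starting time: 8:53 = 533 total minutes past 12:00
Subtracting: 8 hours and 5 minutes = 485 minutes
533 - 485 = 48 minutes
= 48 minutes past 12:00 = 12:48

Final answer: 12:48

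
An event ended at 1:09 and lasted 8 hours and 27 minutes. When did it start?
Starting time: 1:09 = 69 total minutes past 12:00
Subtracting: 8 hours and 27 minutes = 507 minutes
69 - 507 = -438 (negative, add 12 hours = 720) = 282 minutes
= 4 hours and 42 minutes past 12:00 = 4:42

Final answer: 4:42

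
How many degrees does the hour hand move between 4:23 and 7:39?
The hour hand moves 0.5 degrees per minute.
Time elapsed: 7:39 - 4:23 = 196 minutes
Angular displacement: 196 x 0.5 = 98 degrees

Final answer: 98 degrees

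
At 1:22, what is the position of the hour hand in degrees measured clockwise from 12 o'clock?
The hour hand moves 30 degrees per hour and 0.5 degrees per minute.
At 1:22: (1) x 30 + 22 x 0.5 = 30 + 11 = 41 degrees

Final answer: 41 degrees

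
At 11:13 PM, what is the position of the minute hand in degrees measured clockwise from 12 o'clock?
The minute hand moves 6 degrees per minute.
At 11:13: 13 x 6 = 78 degrees

Final answer: 78 degrees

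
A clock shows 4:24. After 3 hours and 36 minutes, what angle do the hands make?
First find the time 3 hours and 36 minutes after 4:24.
Total minutes: 4 x 60 + 24 + 3 x 60 + 36 = 480.
480 mod 720 = 480 minutes = 8:00.
Now compute the angle at 8:00:
Hour hand: 8 x 30 + 0 x 0.5 = 240 degrees
Minute hand: 0 x 6 = 0 degrees
Difference: |240 - 0| = 240 degrees
Smaller angle: 360 - 240 = 120 degrees

Final answer: 120 degrees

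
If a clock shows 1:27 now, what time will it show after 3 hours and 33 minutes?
Starting time: 1:27
Adding 33 minutes to 27 minutes: 27 + 33 = 60 minutes = 1 hour
Adding 3 hours: 1 + 3 + 1 (carry) = 5
Final time: 5:00

Final answer: 5:00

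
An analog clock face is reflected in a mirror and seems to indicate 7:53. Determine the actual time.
Reflection across the vertical (12-6) axis maps a hand at angle A degrees to (360 - A) degrees, which sends a reading of T minutes past 12:00 to (720 - T) minutes past 12:00.
Mirror reads 7:53 = 473 minutes past 12:00.
Actual time: (720 - 473) mod 720 = 247 minutes = 4:07.

Final answer: 4:07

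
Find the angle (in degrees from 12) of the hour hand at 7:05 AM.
The hour hand moves 30 degrees per hour and 0.5 degrees per minute.
At 7:05: (7) x 30 + 5 x 0.5 = 210 + 2.5 = 212.5 degrees

Final answer: 212.5 degrees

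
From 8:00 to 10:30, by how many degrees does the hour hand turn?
The hour hand moves 0.5 degrees per minute.
Time elapsed: 10:30 - 8:00 = 150 minutes
Angular displacement: 150 x 0.5 = 75 degrees

Final answer: 75 degrees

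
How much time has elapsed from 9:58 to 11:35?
From 9:58 to 11:35:
(11 x 60 + 35) - (9 x 60 + 58) = 695 - 598 = 97 minutes
= 1 hour and 37 minutes

Final answer: 1 hour and 37 minutes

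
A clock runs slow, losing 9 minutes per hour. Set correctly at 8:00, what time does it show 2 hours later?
For every 60 true minutes, the faulty clock advances 60 - 9 = 51 minutes.
True elapsed: 2 hours = 120 minutes.
Faulty clock advances: 120 x 51/60 = 102 minutes (drift: 18 minutes behind).
Shown time: 8:00 + 102 minutes = 9:42.

Final answer: 9:42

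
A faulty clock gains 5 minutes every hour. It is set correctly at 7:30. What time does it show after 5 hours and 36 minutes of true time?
For every 60 true minutes, the faulty clock advances 60 + 5 = 65 minutes.
True elapsed: 5 hours and 36 minutes = 336 minutes.
Faulty clock advances: 336 x 65/60 = 364 minutes (drift: 28 minutes ahead).
Shown time: 7:30 + 364 minutes = 1:34.

Final answer: 1:34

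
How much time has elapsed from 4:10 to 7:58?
From 4:10 to 7:58:
(7 x 60 + 58) - (4 x 60 + 10) = 478 - 250 = 228 minutes
= 3 hours and 48 minutes

Final answer: 3 hours and 48 minutes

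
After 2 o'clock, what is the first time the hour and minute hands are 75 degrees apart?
At t minutes past 2:00, the hour hand is at 30 x 2 + 0.5t degrees and the minute hand is at 6t degrees.
The smaller angle between them is 75 degrees when |30H - 5.5t| = 75 or |30H - 5.5t| = 285.
With H = 2, solve 30 x 2 - 5.5t = +/- target for each target:
  t = (30 x 2 - 75) / 5.5 = -2.73 (outside (0, 60))
  t = (30 x 2 + 75) / 5.5 = 24.55
  t = (30 x 2 - 285) / 5.5 = -40.91 (outside (0, 60))
  t = (30 x 2 + 285) / 5.5 = 62.73 (outside (0, 60))
Valid solutions in (0, 60): {24.55} minutes.
The first occurrence is t = 24.55 minutes.
The hands form a 75-degree angle at 24.55 minutes past 2:00.

Final answer: 24.55 minutes past 2:00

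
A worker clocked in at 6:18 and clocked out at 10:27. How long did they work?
From 6:18 to 10:27:
(10 x 60 + 27) - (6 x 60 + 18) = 627 - 378 = 249 minutes
= 4 hours and 9 minutes

Final answer: 4 hours and 9 minutes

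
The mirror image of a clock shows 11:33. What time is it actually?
Reflection across the vertical (12-6) axis maps a hand at angle A degrees to (360 - A) degrees, which sends a reading of T minutes past 12:00 to (720 - T) minutes past 12:00.
Mirror reads 11:33 = 693 minutes past 12:00.
Actual time: (720 - 693) mod 720 = 27 minutes = 12:27.

Final answer: 12:27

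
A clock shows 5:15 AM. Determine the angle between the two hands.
Hour hand position: 5 x 30 + 15 x 0.5 = 157.5 degrees
Minute hand position: 15 x 6 = 90 degrees
Difference: |157.5 - 90| = 67.5 degrees
The angle between the hands is 67.5 degrees

Final answer: 67.5 degrees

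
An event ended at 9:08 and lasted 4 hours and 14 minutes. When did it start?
Starting time: 9:08 = 548 total minutes past 12:00
Subtracting: 4 hours and 14 minutes = 254 minutes
548 - 254 = 294 minutes
= 4 hours and 54 minutes past 12:00 = 4:54

Final answer: 4:54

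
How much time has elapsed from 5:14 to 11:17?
From 5:14 to 11:17:
(11 x 60 + 17) - (5 x 60 + 14) = 677 - 314 = 363 minutes
= 6 hours and 3 minutes

Final answer: 6 hours and 3 minutes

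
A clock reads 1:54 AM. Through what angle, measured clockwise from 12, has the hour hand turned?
The hour hand moves 30 degrees per hour and 0.5 degrees per minute.
At 1:54: (1) x 30 + 54 x 0.5 = 30 + 27 = 57 degrees

Final answer: 57 degrees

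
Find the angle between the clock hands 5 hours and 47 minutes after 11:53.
First find the time 5 hours and 47 minutes after 11:53.
Total minutes: 11 x 60 + 53 + 5 x 60 + 47 = 1060.
1060 mod 720 = 340 minutes = 5:40.
Now compute the angle at 5:40:
Hour hand: 5 x 30 + 40 x 0.5 = 170 degrees
Minute hand: 40 x 6 = 240 degrees
Difference: |170 - 240| = 70 degrees
The angle is 70 degrees

Final answer: 70 degrees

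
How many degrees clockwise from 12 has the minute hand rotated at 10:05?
The minute hand moves 6 degrees per minute.
At 10:05: 5 x 6 = 30 degrees

Final answer: 30 degrees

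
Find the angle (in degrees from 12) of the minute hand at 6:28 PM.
The minute hand moves 6 degrees per minute.
At 6:28: 28 x 6 = 168 degrees

Final answer: 168 degrees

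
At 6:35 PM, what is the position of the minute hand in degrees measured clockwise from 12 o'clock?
The minute hand moves 6 degrees per minute.
At 6:35: 35 x 6 = 210 degrees

Final answer: 210 degrees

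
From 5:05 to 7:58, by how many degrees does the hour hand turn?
The hour hand moves 0.5 degrees per minute.
Time elapsed: 7:58 - 5:05 = 173 minutes
Angular displacement: 173 x 0.5 = 86.5 degrees

Final answer: 86.5 degrees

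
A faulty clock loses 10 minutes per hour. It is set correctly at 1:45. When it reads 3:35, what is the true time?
For every 60 true minutes, the faulty clock advances 50 minutes, so 1 faulty-clock minute corresponds to 60/50 true minutes.
From 1:45 to 3:35 on the faulty dial is 110 minutes.
True elapsed: 110 x 60/50 = 132 minutes = 2 hours and 12 minutes.
True time: 1:45 + 2 hours and 12 minutes = 3:57.

Final answer: 3:57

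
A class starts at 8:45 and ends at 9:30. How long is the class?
From 8:45 to 9:30:
(9 x 60 + 30) - (8 x 60 + 45) = 570 - 525 = 45 minutes
= 45 minutes

Final answer: 45 minutes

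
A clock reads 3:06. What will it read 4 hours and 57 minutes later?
Starting time: 3:06
Adding 57 minutes to 6 minutes: 6 + 57 = 63 minutes = 1 hour and 3 minutes
Adding 4 hours: 3 + 4 + 1 (carry) = 8
Final time: 8:03

Final answer: 8:03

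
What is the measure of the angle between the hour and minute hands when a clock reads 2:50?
Hour hand position: 2 x 30 + 50 x 0.5 = 85 degrees
Minute hand position: 50 x 6 = 300 degrees
Difference: |85 - 300| = 215 degrees
Since 215 > 180, the smaller angle is 360 - 215 = 145 degrees

Final answer: 145 degrees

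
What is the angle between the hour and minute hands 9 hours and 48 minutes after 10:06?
First find the time 9 hours and 48 minutes after 10:06.
Total minutes: 10 x 60 + 6 + 9 x 60 + 48 = 1194.
1194 mod 720 = 474 minutes = 7:54.
Now compute the angle at 7:54:
Hour hand: 7 x 30 + 54 x 0.5 = 237 degrees
Minute hand: 54 x 6 = 324 degrees
Difference: |237 - 324| = 87 degrees
The angle is 87 degrees

Final answer: 87 degrees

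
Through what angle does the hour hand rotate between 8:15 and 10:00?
The hour hand moves 0.5 degrees per minute.
Time elapsed: 10:00 - 8:15 = 105 minutes
Angular displacement: 105 x 0.5 = 52.5 degrees

Final answer: 52.5 degrees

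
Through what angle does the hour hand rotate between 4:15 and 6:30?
The hour hand moves 0.5 degrees per minute.
Time elapsed: 6:30 - 4:15 = 135 minutes
Angular displacement: 135 x 0.5 = 67.5 degrees

Final answer: 67.5 degrees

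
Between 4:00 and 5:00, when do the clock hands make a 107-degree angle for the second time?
At t minutes past 4:00, the hour hand is at 30 x 4 + 0.5t degrees and the minute hand is at 6t degrees.
The smaller angle between them is 107 degrees when |30H - 5.5t| = 107 or |30H - 5.5t| = 253.
With H = 4, solve 30 x 4 - 5.5t = +/- target for each target:
  t = (30 x 4 - 107) / 5.5 = 2.36
  t = (30 x 4 + 107) / 5.5 = 41.27
  t = (30 x 4 - 253) / 5.5 = -24.18 (outside (0, 60))
  t = (30 x 4 + 253) / 5.5 = 67.82 (outside (0, 60))
Valid solutions in (0, 60): {2.36, 41.27} minutes.
The second occurrence is t = 41.27 minutes.
The hands form a 107-degree angle at 41.27 minutes past 4:00.

Final answer: 41.27 minutes past 4:00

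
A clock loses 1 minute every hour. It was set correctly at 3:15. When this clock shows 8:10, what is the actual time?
For every 60 true minutes, the faulty clock advances 59 minutes, so 1 faulty-clock minute corresponds to 60/59 true minutes.
From 3:15 to 8:10 on the faulty dial is 295 minutes.
True elapsed: 295 x 60/59 = 300 minutes = 5 hours.
True time: 3:15 + 5 hours = 8:15.

Final answer: 8:15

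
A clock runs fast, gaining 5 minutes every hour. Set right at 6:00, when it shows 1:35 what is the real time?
For every 60 true minutes, the faulty clock advances 65 minutes, so 1 faulty-clock minute corresponds to 60/65 true minutes.
From 6:00 to 1:35 on the faulty dial is 455 minutes.
True elapsed: 455 x 60/65 = 420 minutes = 7 hours.
True time: 6:00 + 7 hours = 1:00.

Final answer: 1:00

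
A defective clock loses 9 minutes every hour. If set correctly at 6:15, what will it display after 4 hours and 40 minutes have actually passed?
For every 60 true minutes, the faulty clock advances 60 - 9 = 51 minutes.
True elapsed: 4 hours and 40 minutes = 280 minutes.
Faulty clock advances: 280 x 51/60 = 238 minutes (drift: 42 minutes behind).
Shown time: 6:15 + 238 minutes = 10:13.

Final answer: 10:13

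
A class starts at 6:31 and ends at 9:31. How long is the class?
From 6:31 to 9:31:
(9 x 60 + 31) - (6 x 60 + 31) = 571 - 391 = 180 minutes
= 3 hours

Final answer: 3 hours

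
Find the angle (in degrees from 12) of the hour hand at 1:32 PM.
The hour hand moves 30 degrees per hour and 0.5 degrees per minute.
At 1:32: (1) x 30 + 32 x 0.5 = 30 + 16 = 46 degrees

Final answer: 46 degrees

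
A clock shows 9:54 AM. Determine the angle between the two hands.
Hour hand position: 9 x 30 + 54 x 0.5 = 297 degrees
Minute hand position: 54 x 6 = 324 degrees
Difference: |297 - 324| = 27 degrees
The angle between the hands is 27 degrees

Final answer: 27 degrees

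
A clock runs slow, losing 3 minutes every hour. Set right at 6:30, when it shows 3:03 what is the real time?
For every 60 true minutes, the faulty clock advances 57 minutes, so 1 faulty-clock minute corresponds to 60/57 true minutes.
From 6:30 to 3:03 on the faulty dial is 513 minutes.
True elapsed: 513 x 60/57 = 540 minutes = 9 hours.
True time: 6:30 + 9 hours = 3:30.

Final answer: 3:30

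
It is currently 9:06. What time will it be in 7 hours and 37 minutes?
Starting time: 9:06
Adding 37 minutes to 6 minutes: 6 + 37 = 43 minutes
Adding 7 hours: 9 + 7 = 16 - 12 = 4
Final time: 4:43

Final answer: 4:43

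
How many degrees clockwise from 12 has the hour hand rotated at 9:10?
The hour hand moves 30 degrees per hour and 0.5 degrees per minute.
At 9:10: (9) x 30 + 10 x 0.5 = 270 + 5 = 275 degrees

Final answer: 275 degrees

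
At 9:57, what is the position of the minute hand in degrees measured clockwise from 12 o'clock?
The minute hand moves 6 degrees per minute.
At 9:57: 57 x 6 = 342 degrees

Final answer: 342 degrees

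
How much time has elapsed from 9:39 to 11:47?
From 9:39 to 11:47:
(11 x 60 + 47) - (9 x 60 + 39) = 707 - 579 = 128 minutes
= 2 hours and 8 minutes

Final answer: 2 hours and 8 minutes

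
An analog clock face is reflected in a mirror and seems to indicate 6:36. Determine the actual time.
Reflection across the vertical (12-6) axis maps a hand at angle A degrees to (360 - A) degrees, which sends a reading of T minutes past 12:00 to (720 - T) minutes past 12:00.
Mirror reads 6:36 = 396 minutes past 12:00.
Actual time: (720 - 396) mod 720 = 324 minutes = 5:24.

Final answer: 5:24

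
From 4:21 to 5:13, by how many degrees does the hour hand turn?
The hour hand moves 0.5 degrees per minute.
Time elapsed: 5:13 - 4:21 = 52 minutes
Angular displacement: 52 x 0.5 = 26 degrees

Final answer: 26 degrees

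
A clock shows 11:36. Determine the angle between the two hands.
Hour hand position: 11 x 30 + 36 x 0.5 = 348 degrees
Minute hand position: 36 x 6 = 216 degrees
Difference: |348 - 216| = 132 degrees
The angle between the hands is 132 degrees

Final answer: 132 degrees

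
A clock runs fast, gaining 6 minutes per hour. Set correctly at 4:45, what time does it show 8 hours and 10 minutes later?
For every 60 true minutes, the faulty clock advances 60 + 6 = 66 minutes.
True elapsed: 8 hours and 10 minutes = 490 minutes.
Faulty clock advances: 490 x 66/60 = 539 minutes (drift: 49 minutes ahead).
Shown time: 4:45 + 539 minutes = 1:44.

Final answer: 1:44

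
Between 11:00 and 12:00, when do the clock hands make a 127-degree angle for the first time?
At t minutes past 11:00, the hour hand is at 30 x 11 + 0.5t degrees and the minute hand is at 6t degrees.
The smaller angle between them is 127 degrees when |30H - 5.5t| = 127 or |30H - 5.5t| = 233.
With H = 11, solve 30 x 11 - 5.5t = +/- target for each target:
  t = (30 x 11 - 127) / 5.5 = 36.91
  t = (30 x 11 + 127) / 5.5 = 83.09 (outside (0, 60))
  t = (30 x 11 - 233) / 5.5 = 17.64
  t = (30 x 11 + 233) / 5.5 = 102.36 (outside (0, 60))
Valid solutions in (0, 60): {17.64, 36.91} minutes.
The first occurrence is t = 17.64 minutes.
The hands form a 127-degree angle at 17.64 minutes past 11:00.

Final answer: 17.64 minutes past 11:00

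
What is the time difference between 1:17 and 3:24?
From 1:17 to 3:24:
(3 x 60 + 24) - (1 x 60 + 17) = 204 - 77 = 127 minutes
= 2 hours and 7 minutes

Final answer: 2 hours and 7 minutes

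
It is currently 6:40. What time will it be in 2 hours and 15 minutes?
Starting time: 6:40
Adding 15 minutes to 40 minutes: 40 + 15 = 55 minutes
Adding 2 hours: 6 + 2 = 8
Final time: 8:55

Final answer: 8:55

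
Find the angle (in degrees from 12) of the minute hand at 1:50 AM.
The minute hand moves 6 degrees per minute.
At 1:50: 50 x 6 = 300 degrees

Final answer: 300 degrees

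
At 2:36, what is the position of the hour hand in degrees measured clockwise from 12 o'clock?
The hour hand moves 30 degrees per hour and 0.5 degrees per minute.
At 2:36: (2) x 30 + 36 x 0.5 = 60 + 18 = 78 degrees

Final answer: 78 degrees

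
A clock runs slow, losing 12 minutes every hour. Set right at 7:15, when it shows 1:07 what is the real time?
For every 60 true minutes, the faulty clock advances 48 minutes, so 1 faulty-clock minute corresponds to 60/48 true minutes.
From 7:15 to 1:07 on the faulty dial is 352 minutes.
True elapsed: 352 x 60/48 = 440 minutes = 7 hours and 20 minutes.
True time: 7:15 + 7 hours and 20 minutes = 2:35.

Final answer: 2:35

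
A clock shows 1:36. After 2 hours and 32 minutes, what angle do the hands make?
First find the time 2 hours and 32 minutes after 1:36.
Total minutes: 1 x 60 + 36 + 2 x 60 + 32 = 248.
248 mod 720 = 248 minutes = 4:08.
Now compute the angle at 4:08:
Hour hand: 4 x 30 + 8 x 0.5 = 124 degrees
Minute hand: 8 x 6 = 48 degrees
Difference: |124 - 48| = 76 degrees
The angle is 76 degrees

Final answer: 76 degrees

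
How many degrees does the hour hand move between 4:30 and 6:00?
The hour hand moves 0.5 degrees per minute.
Time elapsed: 6:00 - 4:30 = 90 minutes
Angular displacement: 90 x 0.5 = 45 degrees

Final answer: 45 degrees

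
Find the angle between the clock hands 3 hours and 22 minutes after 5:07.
First find the time 3 hours and 22 minutes after 5:07.
Total minutes: 5 x 60 + 7 + 3 x 60 + 22 = 509.
509 mod 720 = 509 minutes = 8:29.
Now compute the angle at 8:29:
Hour hand: 8 x 30 + 29 x 0.5 = 254.5 degrees
Minute hand: 29 x 6 = 174 degrees
Difference: |254.5 - 174| = 80.5 degrees
The angle is 80.5 degrees

Final answer: 80.5 degrees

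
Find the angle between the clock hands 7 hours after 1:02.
First find the time 7 hours after 1:02.
Total minutes: 1 x 60 + 2 + 7 x 60 + 0 = 482.
482 mod 720 = 482 minutes = 8:02.
Now compute the angle at 8:02:
Hour hand: 8 x 30 + 2 x 0.5 = 241 degrees
Minute hand: 2 x 6 = 12 degrees
Difference: |241 - 12| = 229 degrees
Smaller angle: 360 - 229 = 131 degrees

Final answer: 131 degrees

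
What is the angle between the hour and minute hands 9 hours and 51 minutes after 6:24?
First find the time 9 hours and 51 minutes after 6:24.
Total minutes: 6 x 60 + 24 + 9 x 60 + 51 = 975.
975 mod 720 = 255 minutes = 4:15.
Now compute the angle at 4:15:
Hour hand: 4 x 30 + 15 x 0.5 = 127.5 degrees
Minute hand: 15 x 6 = 90 degrees
Difference: |127.5 - 90| = 37.5 degrees
The angle is 37.5 degrees

Final answer: 37.5 degrees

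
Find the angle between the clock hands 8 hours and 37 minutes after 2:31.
First find the time 8 hours and 37 minutes after 2:31.
Total minutes: 2 x 60 + 31 + 8 x 60 + 37 = 668.
668 mod 720 = 668 minutes = 11:08.
Now compute the angle at 11:08:
Hour hand: 11 x 30 + 8 x 0.5 = 334 degrees
Minute hand: 8 x 6 = 48 degrees
Difference: |334 - 48| = 286 degrees
Smaller angle: 360 - 286 = 74 degrees

Final answer: 74 degrees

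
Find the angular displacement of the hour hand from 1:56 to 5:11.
The hour hand moves 0.5 degrees per minute.
Time elapsed: 5:11 - 1:56 = 195 minutes
Angular displacement: 195 x 0.5 = 97.5 degrees

Final answer: 97.5 degrees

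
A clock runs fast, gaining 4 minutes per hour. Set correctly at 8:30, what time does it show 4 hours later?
For every 60 true minutes, the faulty clock advances 60 + 4 = 64 minutes.
True elapsed: 4 hours = 240 minutes.
Faulty clock advances: 240 x 64/60 = 256 minutes (drift: 16 minutes ahead).
Shown time: 8:30 + 256 minutes = 12:46.

Final answer: 12:46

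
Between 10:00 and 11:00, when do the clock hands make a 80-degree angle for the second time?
At t minutes past 10:00, the hour hand is at 30 x 10 + 0.5t degrees and the minute hand is at 6t degrees.
The smaller angle between them is 80 degrees when |30H - 5.5t| = 80 or |30H - 5.5t| = 280.
With H = 10, solve 30 x 10 - 5.5t = +/- target for each target:
  t = (30 x 10 - 80) / 5.5 = 40
  t = (30 x 10 + 80) / 5.5 = 69.09 (outside (0, 60))
  t = (30 x 10 - 280) / 5.5 = 3.64
  t = (30 x 10 + 280) / 5.5 = 105.45 (outside (0, 60))
Valid solutions in (0, 60): {3.64, 40} minutes.
The second occurrence is t = 40 minutes.
The hands form a 80-degree angle at 40 minutes past 10:00.

Final answer: 40 minutes past 10:00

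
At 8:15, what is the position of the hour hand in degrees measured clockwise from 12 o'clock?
The hour hand moves 30 degrees per hour and 0.5 degrees per minute.
At 8:15: (8) x 30 + 15 x 0.5 = 240 + 7.5 = 247.5 degrees

Final answer: 247.5 degrees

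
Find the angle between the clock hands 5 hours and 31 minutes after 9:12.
First find the time 5 hours and 31 minutes after 9:12.
Total minutes: 9 x 60 + 12 + 5 x 60 + 31 = 883.
883 mod 720 = 163 minutes = 2:43.
Now compute the angle at 2:43:
Hour hand: 2 x 30 + 43 x 0.5 = 81.5 degrees
Minute hand: 43 x 6 = 258 degrees
Difference: |81.5 - 258| = 176.5 degrees
The angle is 176.5 degrees

Final answer: 176.5 degrees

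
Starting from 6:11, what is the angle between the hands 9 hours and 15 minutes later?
First find the time 9 hours and 15 minutes after 6:11.
Total minutes: 6 x 60 + 11 + 9 x 60 + 15 = 926.
926 mod 720 = 206 minutes = 3:26.
Now compute the angle at 3:26:
Hour hand: 3 x 30 + 26 x 0.5 = 103 degrees
Minute hand: 26 x 6 = 156 degrees
Difference: |103 - 156| = 53 degrees
The angle is 53 degrees

Final answer: 53 degrees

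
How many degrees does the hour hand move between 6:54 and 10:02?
The hour hand moves 0.5 degrees per minute.
Time elapsed: 10:02 - 6:54 = 188 minutes
Angular displacement: 188 x 0.5 = 94 degrees

Final answer: 94 degrees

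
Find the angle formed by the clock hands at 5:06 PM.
Hour hand position: 5 x 30 + 6 x 0.5 = 153 degrees
Minute hand position: 6 x 6 = 36 degrees
Difference: |153 - 36| = 117 degrees
The angle between the hands is 117 degrees

Final answer: 117 degrees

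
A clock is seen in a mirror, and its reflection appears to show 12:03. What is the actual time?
Reflection across the vertical (12-6) axis maps a hand at angle A degrees to (360 - A) degrees, which sends a reading of T minutes past 12:00 to (720 - T) minutes past 12:00.
Mirror reads 12:03 = 3 minutes past 12:00.
Actual time: (720 - 3) mod 720 = 717 minutes = 11:57.

Final answer: 11:57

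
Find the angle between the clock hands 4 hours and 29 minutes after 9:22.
First find the time 4 hours and 29 minutes after 9:22.
Total minutes: 9 x 60 + 22 + 4 x 60 + 29 = 831.
831 mod 720 = 111 minutes = 1:51.
Now compute the angle at 1:51:
Hour hand: 1 x 30 + 51 x 0.5 = 55.5 degrees
Minute hand: 51 x 6 = 306 degrees
Difference: |55.5 - 306| = 250.5 degrees
Smaller angle: 360 - 250.5 = 109.5 degrees

Final answer: 109.5 degrees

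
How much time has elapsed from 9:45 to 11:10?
From 9:45 to 11:10:
(11 x 60 + 10) - (9 x 60 + 45) = 670 - 585 = 85 minutes
= 1 hour and 25 minutes

Final answer: 1 hour and 25 minutes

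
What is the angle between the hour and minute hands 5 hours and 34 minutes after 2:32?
First find the time 5 hours and 34 minutes after 2:32.
Total minutes: 2 x 60 + 32 + 5 x 60 + 34 = 486.
486 mod 720 = 486 minutes = 8:06.
Now compute the angle at 8:06:
Hour hand: 8 x 30 + 6 x 0.5 = 243 degrees
Minute hand: 6 x 6 = 36 degrees
Difference: |243 - 36| = 207 degrees
Smaller angle: 360 - 207 = 153 degrees

Final answer: 153 degrees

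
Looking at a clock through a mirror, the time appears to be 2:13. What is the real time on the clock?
Reflection across the vertical (12-6) axis maps a hand at angle A degrees to (360 - A) degrees, which sends a reading of T minutes past 12:00 to (720 - T) minutes past 12:00.
Mirror reads 2:13 = 133 minutes past 12:00.
Actual time: (720 - 133) mod 720 = 587 minutes = 9:47.

Final answer: 9:47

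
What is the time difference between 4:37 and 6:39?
From 4:37 to 6:39:
(6 x 60 + 39) - (4 x 60 + 37) = 399 - 277 = 122 minutes
= 2 hours and 2 minutes

Final answer: 2 hours and 2 minutes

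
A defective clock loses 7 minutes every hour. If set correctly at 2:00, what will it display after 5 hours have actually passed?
For every 60 true minutes, the faulty clock advances 60 - 7 = 53 minutes.
True elapsed: 5 hours = 300 minutes.
Faulty clock advances: 300 x 53/60 = 265 minutes (drift: 35 minutes behind).
Shown time: 2:00 + 265 minutes = 6:25.

Final answer: 6:25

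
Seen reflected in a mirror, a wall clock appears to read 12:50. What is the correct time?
Reflection across the vertical (12-6) axis maps a hand at angle A degrees to (360 - A) degrees, which sends a reading of T minutes past 12:00 to (720 - T) minutes past 12:00.
Mirror reads 12:50 = 50 minutes past 12:00.
Actual time: (720 - 50) mod 720 = 670 minutes = 11:10.

Final answer: 11:10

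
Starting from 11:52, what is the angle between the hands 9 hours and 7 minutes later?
First find the time 9 hours and 7 minutes after 11:52.
Total minutes: 11 x 60 + 52 + 9 x 60 + 7 = 1259.
1259 mod 720 = 539 minutes = 8:59.
Now compute the angle at 8:59:
Hour hand: 8 x 30 + 59 x 0.5 = 269.5 degrees
Minute hand: 59 x 6 = 354 degrees
Difference: |269.5 - 354| = 84.5 degrees
The angle is 84.5 degrees

Final answer: 84.5 degrees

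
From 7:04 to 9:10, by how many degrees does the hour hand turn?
The hour hand moves 0.5 degrees per minute.
Time elapsed: 9:10 - 7:04 = 126 minutes
Angular displacement: 126 x 0.5 = 63 degrees

Final answer: 63 degrees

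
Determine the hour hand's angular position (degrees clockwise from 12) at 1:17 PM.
The hour hand moves 30 degrees per hour and 0.5 degrees per minute.
At 1:17: (1) x 30 + 17 x 0.5 = 30 + 8.5 = 38.5 degrees

Final answer: 38.5 degrees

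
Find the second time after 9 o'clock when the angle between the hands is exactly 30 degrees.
At t minutes past 9:00, the hour hand is at 30 x 9 + 0.5t degrees and the minute hand is at 6t degrees.
The smaller angle between them is 30 degrees when |30H - 5.5t| = 30 or |30H - 5.5t| = 330.
With H = 9, solve 30 x 9 - 5.5t = +/- target for each target:
  t = (30 x 9 - 30) / 5.5 = 43.64
  t = (30 x 9 + 30) / 5.5 = 54.55
  t = (30 x 9 - 330) / 5.5 = -10.91 (outside (0, 60))
  t = (30 x 9 + 330) / 5.5 = 109.09 (outside (0, 60))
Valid solutions in (0, 60): {43.64, 54.55} minutes.
The second occurrence is t = 54.55 minutes.
The hands form a 30-degree angle at 54.55 minutes past 9:00.

Final answer: 54.55 minutes past 9:00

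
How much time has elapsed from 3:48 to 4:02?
From 3:48 to 4:02:
(4 x 60 + 2) - (3 x 60 + 48) = 242 - 228 = 14 minutes
= 14 minutes

Final answer: 14 minutes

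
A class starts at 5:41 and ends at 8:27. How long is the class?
From 5:41 to 8:27:
(8 x 60 + 27) - (5 x 60 + 41) = 507 - 341 = 166 minutes
= 2 hours and 46 minutes

Final answer: 2 hours and 46 minutes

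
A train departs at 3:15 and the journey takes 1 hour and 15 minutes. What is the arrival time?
Starting time: 3:15
Adding 15 minutes to 15 minutes: 15 + 15 = 30 minutes
Adding 1 hour: 3 + 1 = 4
Final time: 4:30

Final answer: 4:30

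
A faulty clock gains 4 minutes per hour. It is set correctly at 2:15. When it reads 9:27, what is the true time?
For every 60 true minutes, the faulty clock advances 64 minutes, so 1 faulty-clock minute corresponds to 60/64 true minutes.
From 2:15 to 9:27 on the faulty dial is 432 minutes.
True elapsed: 432 x 60/64 = 405 minutes = 6 hours and 45 minutes.
True time: 2:15 + 6 hours and 45 minutes = 9:00.

Final answer: 9:00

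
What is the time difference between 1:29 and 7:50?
From 1:29 to 7:50:
(7 x 60 + 50) - (1 x 60 + 29) = 470 - 89 = 381 minutes
= 6 hours and 21 minutes

Final answer: 6 hours and 21 minutes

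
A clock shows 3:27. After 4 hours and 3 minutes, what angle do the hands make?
First find the time 4 hours and 3 minutes after 3:27.
Total minutes: 3 x 60 + 27 + 4 x 60 + 3 = 450.
450 mod 720 = 450 minutes = 7:30.
Now compute the angle at 7:30:
Hour hand: 7 x 30 + 30 x 0.5 = 225 degrees
Minute hand: 30 x 6 = 180 degrees
Difference: |225 - 180| = 45 degrees
The angle is 45 degrees

Final answer: 45 degrees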